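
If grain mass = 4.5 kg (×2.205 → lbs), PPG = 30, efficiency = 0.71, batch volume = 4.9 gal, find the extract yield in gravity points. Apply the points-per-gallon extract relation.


points = lbs × PPG × eff / vol
lbs = 4.5 × 2.205 = 9.9225
points = 9.9225 × 30 × 0.71 / 4.9

43.1325 points


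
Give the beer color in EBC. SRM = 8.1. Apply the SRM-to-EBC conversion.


EBC = SRM · 1.97
EBC = 8.1 · 1.97

15.9570 EBC


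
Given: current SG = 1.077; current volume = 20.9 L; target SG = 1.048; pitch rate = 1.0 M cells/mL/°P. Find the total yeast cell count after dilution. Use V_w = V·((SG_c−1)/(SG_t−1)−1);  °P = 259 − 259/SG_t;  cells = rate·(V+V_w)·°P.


V_w = 20.9·((1.077−1)/(1.048−1)−1) = 12.6271
V_final = 20.9 + 12.6271 = 33.5271
°P = 259 − 259/1.048 = 11.8626
cells = 1.0·33.5271·11.8626

397.7182 billion cells


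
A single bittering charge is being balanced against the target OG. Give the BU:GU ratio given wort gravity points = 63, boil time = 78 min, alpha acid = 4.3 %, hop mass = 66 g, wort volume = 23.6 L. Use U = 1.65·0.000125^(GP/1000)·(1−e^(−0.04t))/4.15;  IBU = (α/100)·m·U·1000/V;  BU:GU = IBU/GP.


U = 1.65·0.000125^(63/1000)·(1−e^(−0.04·78))/4.15 = 0.2157
IBU = (4.3/100)·66·0.2157·1000/23.6 = 25.9435
BU:GU = 25.9435/63

0.4118


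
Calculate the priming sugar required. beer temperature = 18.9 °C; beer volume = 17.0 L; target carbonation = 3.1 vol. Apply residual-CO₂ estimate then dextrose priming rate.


residual = 14.695·(0.01821 + 0.09011·e^(−0.04·T));  sugar = (target − residual)·4.0·V
residual = 14.695·(0.01821 + 0.09011·e^(−0.04·18.9)) = 0.8893
sugar = (3.1 − 0.8893)·4.0·17.0

150.3245 g


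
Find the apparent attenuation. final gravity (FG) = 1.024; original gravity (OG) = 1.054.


AA = (OG − FG)/(OG − 1) · 100
AA = (1.054 − 1.024)/(1.054 − 1) · 100

55.5556 %


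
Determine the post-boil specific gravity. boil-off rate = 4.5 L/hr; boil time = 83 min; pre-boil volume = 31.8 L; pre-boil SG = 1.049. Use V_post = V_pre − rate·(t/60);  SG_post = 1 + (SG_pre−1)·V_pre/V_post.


V_post = 31.8 − 4.5·(83/60) = 25.5750
SG_post = 1 + (1.049 − 1)·31.8/25.5750

1.0609


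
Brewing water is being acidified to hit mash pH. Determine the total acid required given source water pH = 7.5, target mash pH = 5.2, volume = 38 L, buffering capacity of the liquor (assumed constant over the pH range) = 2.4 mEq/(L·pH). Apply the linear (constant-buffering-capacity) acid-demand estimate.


acid = buffering capacity · (pH_source − pH_target) · V
acid = 2.4 · (7.5 − 5.2) · 38

209.7600 mEq


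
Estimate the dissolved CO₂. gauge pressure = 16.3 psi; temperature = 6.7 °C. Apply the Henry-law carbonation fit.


vols = (P + 14.695)·(0.01821 + 0.09011·e^(−0.04·T))
vols = (16.3 + 14.695)·(0.01821 + 0.09011·e^(−0.04·6.7))

2.7008 volumes


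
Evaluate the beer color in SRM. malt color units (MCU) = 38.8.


SRM = 1.4922 · MCU^0.6859
SRM = 1.4922 · 38.8^0.6859

18.3488 SRM


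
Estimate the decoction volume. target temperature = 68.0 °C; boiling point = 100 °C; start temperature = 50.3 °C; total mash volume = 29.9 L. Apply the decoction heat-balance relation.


V_dec = V_total·(T_target − T_start)/(T_boil − T_start)
V_dec = 29.9·(68.0 − 50.3)/(100 − 50.3)

10.6485 L


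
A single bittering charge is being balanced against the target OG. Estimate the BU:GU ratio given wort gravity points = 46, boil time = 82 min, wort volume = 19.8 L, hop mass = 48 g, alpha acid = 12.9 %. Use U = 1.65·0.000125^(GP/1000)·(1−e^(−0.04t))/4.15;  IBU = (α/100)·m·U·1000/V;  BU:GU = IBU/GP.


U = 1.65·0.000125^(46/1000)·(1−e^(−0.04·82))/4.15 = 0.2531
IBU = (12.9/100)·48·0.2531·1000/19.8 = 79.1411
BU:GU = 79.1411/46

1.7205


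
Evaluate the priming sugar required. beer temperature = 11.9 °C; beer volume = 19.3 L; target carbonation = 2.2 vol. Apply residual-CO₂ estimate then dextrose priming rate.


residual = 14.695·(0.01821 + 0.09011·e^(−0.04·T));  sugar = (target − residual)·4.0·V
residual = 14.695·(0.01821 + 0.09011·e^(−0.04·11.9)) = 1.0903
sugar = (2.2 − 1.0903)·4.0·19.3

85.6725 g


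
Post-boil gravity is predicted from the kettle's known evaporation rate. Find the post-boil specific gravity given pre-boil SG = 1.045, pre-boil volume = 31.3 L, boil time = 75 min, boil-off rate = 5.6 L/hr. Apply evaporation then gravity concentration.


V_post = V_pre − rate·(t/60);  SG_post = 1 + (SG_pre−1)·V_pre/V_post
V_post = 31.3 − 5.6·(75/60) = 24.3000
SG_post = 1 + (1.045 − 1)·31.3/24.3000

1.0580


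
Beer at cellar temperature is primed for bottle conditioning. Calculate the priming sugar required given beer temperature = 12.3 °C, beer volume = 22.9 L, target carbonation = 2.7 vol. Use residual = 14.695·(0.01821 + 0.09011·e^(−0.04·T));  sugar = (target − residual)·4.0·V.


residual = 14.695·(0.01821 + 0.09011·e^(−0.04·12.3)) = 1.0772
sugar = (2.7 − 1.0772)·4.0·22.9

148.6490 g


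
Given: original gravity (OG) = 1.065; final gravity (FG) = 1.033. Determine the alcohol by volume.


ABV = (OG − FG) · 131.25
ABV = (1.065 − 1.033) · 131.25

4.2000 % ABV


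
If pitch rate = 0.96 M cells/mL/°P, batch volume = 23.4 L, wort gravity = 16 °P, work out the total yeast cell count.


cells (billions) = rate · V_L · °P
cells = 0.96 · 23.4 · 16

359.4240 billion cells


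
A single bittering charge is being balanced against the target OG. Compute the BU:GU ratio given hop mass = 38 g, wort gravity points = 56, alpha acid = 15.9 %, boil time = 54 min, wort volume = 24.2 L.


U = 1.65·0.000125^(GP/1000)·(1−e^(−0.04t))/4.15;  IBU = (α/100)·m·U·1000/V;  BU:GU = IBU/GP
U = 1.65·0.000125^(56/1000)·(1−e^(−0.04·54))/4.15 = 0.2126
IBU = (15.9/100)·38·0.2126·1000/24.2 = 53.0899
BU:GU = 53.0899/56

0.9480


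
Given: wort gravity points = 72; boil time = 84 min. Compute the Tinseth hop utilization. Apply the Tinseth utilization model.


U = 1.65·0.000125^(GP/1000) · (1 − e^(−0.04·t))/4.15
bigness = 1.65·0.000125^(72/1000) = 0.8639
boil_factor = (1 − e^(−0.04·84))/4.15 = 0.2326
U = 0.8639 · 0.2326

0.2009


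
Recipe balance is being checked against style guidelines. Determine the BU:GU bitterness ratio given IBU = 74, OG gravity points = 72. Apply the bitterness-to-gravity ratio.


BU:GU = IBU / OG_points
BU:GU = 74 / 72

1.0278


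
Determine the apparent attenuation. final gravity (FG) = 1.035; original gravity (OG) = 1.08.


AA = (OG − FG)/(OG − 1) · 100
AA = (1.08 − 1.035)/(1.08 − 1) · 100

56.2500 %


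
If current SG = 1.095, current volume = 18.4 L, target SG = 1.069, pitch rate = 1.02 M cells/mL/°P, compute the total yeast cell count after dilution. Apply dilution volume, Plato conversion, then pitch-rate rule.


V_w = V·((SG_c−1)/(SG_t−1)−1);  °P = 259 − 259/SG_t;  cells = rate·(V+V_w)·°P
V_w = 18.4·((1.095−1)/(1.069−1)−1) = 6.9333
V_final = 18.4 + 6.9333 = 25.3333
°P = 259 − 259/1.069 = 16.7175
cells = 1.02·25.3333·16.7175

431.9800 billion cells


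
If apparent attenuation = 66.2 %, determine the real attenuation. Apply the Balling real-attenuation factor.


RA = AA · 0.8192
RA = 66.2 · 0.8192

54.2310 %


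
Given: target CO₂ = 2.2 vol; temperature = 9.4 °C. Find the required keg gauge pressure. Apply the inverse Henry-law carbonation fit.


psi = vols/(0.01821 + 0.09011·e^(−0.04·T)) − 14.695
psi = 2.2/(0.01821 + 0.09011·e^(−0.04·9.4)) − 14.695

12.7776 psi


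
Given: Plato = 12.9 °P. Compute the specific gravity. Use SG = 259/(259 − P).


SG = 259/(259 − 12.9)

1.0524


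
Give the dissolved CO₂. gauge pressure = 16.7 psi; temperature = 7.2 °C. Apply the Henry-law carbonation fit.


vols = (P + 14.695)·(0.01821 + 0.09011·e^(−0.04·T))
vols = (16.7 + 14.695)·(0.01821 + 0.09011·e^(−0.04·7.2))

2.6928 volumes


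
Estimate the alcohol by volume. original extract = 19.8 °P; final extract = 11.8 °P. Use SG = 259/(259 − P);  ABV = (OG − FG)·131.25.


OG = 259/(259 − 19.8) = 1.0828
FG = 259/(259 − 11.8) = 1.0477
ABV = (1.0828 − 1.0477)·131.25

4.5992 % ABV


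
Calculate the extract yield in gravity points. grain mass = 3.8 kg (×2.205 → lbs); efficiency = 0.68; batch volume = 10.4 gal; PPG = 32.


points = lbs × PPG × eff / vol
lbs = 3.8 × 2.205 = 8.3790
points = 8.3790 × 32 × 0.68 / 10.4

17.5314 points


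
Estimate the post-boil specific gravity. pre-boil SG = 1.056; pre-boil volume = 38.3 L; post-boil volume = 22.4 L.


SG_post = 1 + (SG_pre − 1)·V_pre/V_post
pts_pre = (1.056 − 1)·1000 = 56.0000
pts_post = 56.0000·38.3/22.4 = 95.7500
SG_post = 1 + 95.7500/1000

1.0958


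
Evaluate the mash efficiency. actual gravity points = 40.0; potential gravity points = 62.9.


efficiency = actual / potential × 100
efficiency = 40.0 / 62.9 × 100

63.5930 %


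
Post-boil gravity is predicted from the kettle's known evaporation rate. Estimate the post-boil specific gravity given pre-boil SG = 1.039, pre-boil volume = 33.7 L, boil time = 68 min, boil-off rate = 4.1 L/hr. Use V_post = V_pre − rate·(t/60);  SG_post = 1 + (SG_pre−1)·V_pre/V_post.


V_post = 33.7 − 4.1·(68/60) = 29.0533
SG_post = 1 + (1.039 − 1)·33.7/29.0533

1.0452


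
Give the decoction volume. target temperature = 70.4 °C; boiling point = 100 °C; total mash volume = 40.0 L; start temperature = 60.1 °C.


V_dec = V_total·(T_target − T_start)/(T_boil − T_start)
V_dec = 40.0·(70.4 − 60.1)/(100 − 60.1)

10.3258 L


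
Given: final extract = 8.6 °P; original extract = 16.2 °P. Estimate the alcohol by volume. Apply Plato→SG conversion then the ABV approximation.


SG = 259/(259 − P);  ABV = (OG − FG)·131.25
OG = 259/(259 − 16.2) = 1.0667
FG = 259/(259 − 8.6) = 1.0343
ABV = (1.0667 − 1.0343)·131.25

4.2494 % ABV


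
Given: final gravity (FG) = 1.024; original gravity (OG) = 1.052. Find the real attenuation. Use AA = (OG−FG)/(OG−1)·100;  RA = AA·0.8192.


AA = (1.052 − 1.024)/(1.052 − 1)·100 = 53.8462
RA = 53.8462·0.8192

44.1108 %


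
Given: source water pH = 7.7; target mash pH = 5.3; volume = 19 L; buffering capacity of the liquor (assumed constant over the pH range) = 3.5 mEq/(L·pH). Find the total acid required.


acid = buffering capacity · (pH_source − pH_target) · V
acid = 3.5 · (7.7 − 5.3) · 19

159.6000 mEq


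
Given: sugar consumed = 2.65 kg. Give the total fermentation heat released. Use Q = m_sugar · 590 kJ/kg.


Q = 2.65 · 590

1563.5000 kJ


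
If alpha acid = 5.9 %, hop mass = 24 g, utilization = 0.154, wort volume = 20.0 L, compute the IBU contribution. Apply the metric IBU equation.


IBU = (α/100)·mass·U·1000 / V
IBU = (5.9/100)·24·0.154·1000 / 20.0

10.9032 IBU


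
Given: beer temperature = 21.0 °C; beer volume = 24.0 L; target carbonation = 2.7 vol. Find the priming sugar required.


residual = 14.695·(0.01821 + 0.09011·e^(−0.04·T));  sugar = (target − residual)·4.0·V
residual = 14.695·(0.01821 + 0.09011·e^(−0.04·21.0)) = 0.8393
sugar = (2.7 − 0.8393)·4.0·24.0

178.6318 g


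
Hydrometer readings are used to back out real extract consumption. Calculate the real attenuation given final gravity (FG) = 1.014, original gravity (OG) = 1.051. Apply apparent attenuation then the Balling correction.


AA = (OG−FG)/(OG−1)·100;  RA = AA·0.8192
AA = (1.051 − 1.014)/(1.051 − 1)·100 = 72.5490
RA = 72.5490·0.8192

59.4322 %


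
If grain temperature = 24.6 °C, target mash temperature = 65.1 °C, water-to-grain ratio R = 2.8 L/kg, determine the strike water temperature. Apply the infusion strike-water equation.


T_strike = (0.41/R)·(T_mash − T_grain) + T_mash
T_strike = (0.41/2.8)·(65.1 − 24.6) + 65.1

71.0304 °C


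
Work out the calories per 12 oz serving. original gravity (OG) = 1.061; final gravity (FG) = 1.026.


ABW = (OG−FG)·131.25·0.79/FG;  °P = 259 − 259/SG (for OG→OE and FG→AE);  RE = 0.1808·OE + 0.8192·AE;  Cal = (6.9·ABW + 4·(RE−0.1))·FG·3.55
ABW = (1.061 − 1.026)·131.25·0.79/1.026 = 3.5371
OE = 259 − 259/1.061 = 14.8907 °P
AE = 259 − 259/1.026 = 6.5634 °P
RE = 0.1808·14.8907 + 0.8192·6.5634 = 8.0689 °P
Cal = (6.9·3.5371 + 4·(8.0689−0.1))·1.026·3.55

204.9948 kcal


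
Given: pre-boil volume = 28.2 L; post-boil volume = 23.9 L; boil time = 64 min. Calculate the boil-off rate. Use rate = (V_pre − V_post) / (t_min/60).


rate = (28.2 − 23.9) / (64/60)

4.0313 L/hr


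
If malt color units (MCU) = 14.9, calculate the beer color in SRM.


SRM = 1.4922 · MCU^0.6859
SRM = 1.4922 · 14.9^0.6859

9.5173 SRM


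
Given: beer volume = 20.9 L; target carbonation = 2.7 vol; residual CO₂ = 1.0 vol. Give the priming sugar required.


sugar = (target − residual)·4.0·V
sugar = (2.7 − 1.0)·4.0·20.9

142.1200 g


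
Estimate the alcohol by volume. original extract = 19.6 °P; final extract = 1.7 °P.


SG = 259/(259 − P);  ABV = (OG − FG)·131.25
OG = 259/(259 − 19.6) = 1.0819
FG = 259/(259 − 1.7) = 1.0066
ABV = (1.0819 − 1.0066)·131.25

9.8784 % ABV


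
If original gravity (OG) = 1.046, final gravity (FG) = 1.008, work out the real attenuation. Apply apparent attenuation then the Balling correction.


AA = (OG−FG)/(OG−1)·100;  RA = AA·0.8192
AA = (1.046 − 1.008)/(1.046 − 1)·100 = 82.6087
RA = 82.6087·0.8192

67.6730 %


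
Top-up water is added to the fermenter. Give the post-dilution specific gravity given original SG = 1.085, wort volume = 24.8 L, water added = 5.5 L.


SG_new = 1 + (SG_old − 1)·V_old/(V_old + V_water)
pts = (1.085 − 1)·1000·24.8/(24.8 + 5.5) = 69.5710
SG_new = 1 + 69.5710/1000

1.0696


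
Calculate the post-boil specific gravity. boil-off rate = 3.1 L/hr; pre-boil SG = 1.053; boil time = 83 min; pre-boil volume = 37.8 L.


V_post = V_pre − rate·(t/60);  SG_post = 1 + (SG_pre−1)·V_pre/V_post
V_post = 37.8 − 3.1·(83/60) = 33.5117
SG_post = 1 + (1.053 − 1)·37.8/33.5117

1.0598


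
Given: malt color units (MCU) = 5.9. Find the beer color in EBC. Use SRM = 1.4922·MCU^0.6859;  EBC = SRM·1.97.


SRM = 1.4922·5.9^0.6859 = 5.0414
EBC = 5.0414·1.97

9.9316 EBC


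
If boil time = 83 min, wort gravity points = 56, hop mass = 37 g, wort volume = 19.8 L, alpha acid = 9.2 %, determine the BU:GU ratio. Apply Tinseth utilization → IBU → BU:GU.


U = 1.65·0.000125^(GP/1000)·(1−e^(−0.04t))/4.15;  IBU = (α/100)·m·U·1000/V;  BU:GU = IBU/GP
U = 1.65·0.000125^(56/1000)·(1−e^(−0.04·83))/4.15 = 0.2317
IBU = (9.2/100)·37·0.2317·1000/19.8 = 39.8286
BU:GU = 39.8286/56

0.7112


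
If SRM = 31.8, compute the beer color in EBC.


EBC = SRM · 1.97
EBC = 31.8 · 1.97

62.6460 EBC


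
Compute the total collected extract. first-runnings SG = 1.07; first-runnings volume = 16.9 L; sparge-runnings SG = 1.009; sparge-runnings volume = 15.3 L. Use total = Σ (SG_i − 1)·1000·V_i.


first = (1.07 − 1)·1000·16.9 = 1183.0000
sparge = (1.009 − 1)·1000·15.3 = 137.7000
total = 1183.0000 + 137.7000

1320.7000 gravity·L


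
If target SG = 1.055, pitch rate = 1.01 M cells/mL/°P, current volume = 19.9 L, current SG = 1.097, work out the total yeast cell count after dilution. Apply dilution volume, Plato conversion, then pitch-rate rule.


V_w = V·((SG_c−1)/(SG_t−1)−1);  °P = 259 − 259/SG_t;  cells = rate·(V+V_w)·°P
V_w = 19.9·((1.097−1)/(1.055−1)−1) = 15.1964
V_final = 19.9 + 15.1964 = 35.0964
°P = 259 − 259/1.055 = 13.5024
cells = 1.01·35.0964·13.5024

478.6229 billion cells


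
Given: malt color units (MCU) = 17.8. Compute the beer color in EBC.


SRM = 1.4922·MCU^0.6859;  EBC = SRM·1.97
SRM = 1.4922·17.8^0.6859 = 10.7520
EBC = 10.7520·1.97

21.1815 EBC


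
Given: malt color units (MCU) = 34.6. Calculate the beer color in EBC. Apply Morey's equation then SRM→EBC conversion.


SRM = 1.4922·MCU^0.6859;  EBC = SRM·1.97
SRM = 1.4922·34.6^0.6859 = 16.9621
EBC = 16.9621·1.97

33.4153 EBC


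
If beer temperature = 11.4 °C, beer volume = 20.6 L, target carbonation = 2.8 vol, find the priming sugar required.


residual = 14.695·(0.01821 + 0.09011·e^(−0.04·T));  sugar = (target − residual)·4.0·V
residual = 14.695·(0.01821 + 0.09011·e^(−0.04·11.4)) = 1.1069
sugar = (2.8 − 1.1069)·4.0·20.6

139.5138 g


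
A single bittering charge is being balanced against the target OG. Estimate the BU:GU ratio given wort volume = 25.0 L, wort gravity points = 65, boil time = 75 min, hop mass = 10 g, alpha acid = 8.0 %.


U = 1.65·0.000125^(GP/1000)·(1−e^(−0.04t))/4.15;  IBU = (α/100)·m·U·1000/V;  BU:GU = IBU/GP
U = 1.65·0.000125^(65/1000)·(1−e^(−0.04·75))/4.15 = 0.2106
IBU = (8.0/100)·10·0.2106·1000/25.0 = 6.7407
BU:GU = 6.7407/65

0.1037


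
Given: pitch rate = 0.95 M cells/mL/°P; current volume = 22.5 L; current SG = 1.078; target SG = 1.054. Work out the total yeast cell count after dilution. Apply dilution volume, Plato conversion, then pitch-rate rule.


V_w = V·((SG_c−1)/(SG_t−1)−1);  °P = 259 − 259/SG_t;  cells = rate·(V+V_w)·°P
V_w = 22.5·((1.078−1)/(1.054−1)−1) = 10.0000
V_final = 22.5 + 10.0000 = 32.5000
°P = 259 − 259/1.054 = 13.2694
cells = 0.95·32.5000·13.2694

409.6943 billion cells


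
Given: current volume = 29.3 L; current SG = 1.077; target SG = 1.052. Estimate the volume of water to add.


V_water = V·((SG_curr − 1)/(SG_target − 1) − 1)
V_water = 29.3·((1.077 − 1)/(1.052 − 1) − 1)

14.0865 L


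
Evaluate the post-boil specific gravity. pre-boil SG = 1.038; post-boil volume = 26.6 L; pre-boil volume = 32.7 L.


SG_post = 1 + (SG_pre − 1)·V_pre/V_post
pts_pre = (1.038 − 1)·1000 = 38.0000
pts_post = 38.0000·32.7/26.6 = 46.7143
SG_post = 1 + 46.7143/1000

1.0467


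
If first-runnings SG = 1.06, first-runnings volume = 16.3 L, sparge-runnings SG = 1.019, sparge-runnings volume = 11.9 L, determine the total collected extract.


total = Σ (SG_i − 1)·1000·V_i
first = (1.06 − 1)·1000·16.3 = 978.0000
sparge = (1.019 − 1)·1000·11.9 = 226.1000
total = 978.0000 + 226.1000

1204.1000 gravity·L


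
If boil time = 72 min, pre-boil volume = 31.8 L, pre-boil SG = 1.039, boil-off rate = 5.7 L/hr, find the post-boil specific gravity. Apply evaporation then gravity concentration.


V_post = V_pre − rate·(t/60);  SG_post = 1 + (SG_pre−1)·V_pre/V_post
V_post = 31.8 − 5.7·(72/60) = 24.9600
SG_post = 1 + (1.039 − 1)·31.8/24.9600

1.0497


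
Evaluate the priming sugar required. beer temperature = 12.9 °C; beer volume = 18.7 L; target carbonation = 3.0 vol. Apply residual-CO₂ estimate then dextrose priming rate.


residual = 14.695·(0.01821 + 0.09011·e^(−0.04·T));  sugar = (target − residual)·4.0·V
residual = 14.695·(0.01821 + 0.09011·e^(−0.04·12.9)) = 1.0580
sugar = (3.0 − 1.0580)·4.0·18.7

145.2619 g


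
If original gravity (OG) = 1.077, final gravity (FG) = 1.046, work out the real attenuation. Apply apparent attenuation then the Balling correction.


AA = (OG−FG)/(OG−1)·100;  RA = AA·0.8192
AA = (1.077 − 1.046)/(1.077 − 1)·100 = 40.2597
RA = 40.2597·0.8192

32.9808 %


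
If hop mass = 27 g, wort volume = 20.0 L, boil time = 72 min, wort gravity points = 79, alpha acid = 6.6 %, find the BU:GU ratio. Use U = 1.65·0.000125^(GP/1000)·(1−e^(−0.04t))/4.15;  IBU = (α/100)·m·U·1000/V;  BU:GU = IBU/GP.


U = 1.65·0.000125^(79/1000)·(1−e^(−0.04·72))/4.15 = 0.1845
IBU = (6.6/100)·27·0.1845·1000/20.0 = 16.4392
BU:GU = 16.4392/79

0.2081


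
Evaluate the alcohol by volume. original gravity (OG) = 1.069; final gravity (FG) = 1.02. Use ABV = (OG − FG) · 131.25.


ABV = (1.069 − 1.02) · 131.25

6.4312 % ABV


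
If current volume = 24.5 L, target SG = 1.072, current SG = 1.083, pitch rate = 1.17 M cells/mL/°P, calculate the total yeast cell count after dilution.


V_w = V·((SG_c−1)/(SG_t−1)−1);  °P = 259 − 259/SG_t;  cells = rate·(V+V_w)·°P
V_w = 24.5·((1.083−1)/(1.072−1)−1) = 3.7431
V_final = 24.5 + 3.7431 = 28.2431
°P = 259 − 259/1.072 = 17.3955
cells = 1.17·28.2431·17.3955

574.8242 billion cells


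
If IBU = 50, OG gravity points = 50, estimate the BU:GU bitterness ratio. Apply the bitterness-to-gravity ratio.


BU:GU = IBU / OG_points
BU:GU = 50 / 50

1.0000


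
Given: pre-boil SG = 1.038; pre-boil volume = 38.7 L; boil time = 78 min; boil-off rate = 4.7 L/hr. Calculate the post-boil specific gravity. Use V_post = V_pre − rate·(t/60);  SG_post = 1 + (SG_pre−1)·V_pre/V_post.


V_post = 38.7 − 4.7·(78/60) = 32.5900
SG_post = 1 + (1.038 − 1)·38.7/32.5900

1.0451


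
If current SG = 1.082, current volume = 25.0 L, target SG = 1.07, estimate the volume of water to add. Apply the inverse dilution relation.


V_water = V·((SG_curr − 1)/(SG_target − 1) − 1)
V_water = 25.0·((1.082 − 1)/(1.07 − 1) − 1)

4.2857 L


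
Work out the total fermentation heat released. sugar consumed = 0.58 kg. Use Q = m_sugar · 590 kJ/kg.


Q = 0.58 · 590

342.2000 kJ


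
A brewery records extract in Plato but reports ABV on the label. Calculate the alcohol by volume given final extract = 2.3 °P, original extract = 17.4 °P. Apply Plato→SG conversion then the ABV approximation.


SG = 259/(259 − P);  ABV = (OG − FG)·131.25
OG = 259/(259 − 17.4) = 1.0720
FG = 259/(259 − 2.3) = 1.0090
ABV = (1.0720 − 1.0090)·131.25

8.2766 % ABV


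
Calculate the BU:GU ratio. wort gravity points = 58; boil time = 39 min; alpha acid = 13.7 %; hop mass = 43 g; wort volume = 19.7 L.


U = 1.65·0.000125^(GP/1000)·(1−e^(−0.04t))/4.15;  IBU = (α/100)·m·U·1000/V;  BU:GU = IBU/GP
U = 1.65·0.000125^(58/1000)·(1−e^(−0.04·39))/4.15 = 0.1865
IBU = (13.7/100)·43·0.1865·1000/19.7 = 55.7611
BU:GU = 55.7611/58

0.9614


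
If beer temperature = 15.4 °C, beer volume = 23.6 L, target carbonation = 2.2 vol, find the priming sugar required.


residual = 14.695·(0.01821 + 0.09011·e^(−0.04·T));  sugar = (target − residual)·4.0·V
residual = 14.695·(0.01821 + 0.09011·e^(−0.04·15.4)) = 0.9828
sugar = (2.2 − 0.9828)·4.0·23.6

114.9057 g


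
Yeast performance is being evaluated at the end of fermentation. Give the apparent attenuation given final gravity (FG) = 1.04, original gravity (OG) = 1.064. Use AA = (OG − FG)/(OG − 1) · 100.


AA = (1.064 − 1.04)/(1.064 − 1) · 100

37.5000 %


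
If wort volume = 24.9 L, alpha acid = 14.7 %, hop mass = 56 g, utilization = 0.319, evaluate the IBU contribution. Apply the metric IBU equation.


IBU = (α/100)·mass·U·1000 / V
IBU = (14.7/100)·56·0.319·1000 / 24.9

105.4622 IBU


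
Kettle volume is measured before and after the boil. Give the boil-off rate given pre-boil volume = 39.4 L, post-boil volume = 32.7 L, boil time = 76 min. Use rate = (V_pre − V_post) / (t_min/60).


rate = (39.4 − 32.7) / (76/60)

5.2895 L/hr


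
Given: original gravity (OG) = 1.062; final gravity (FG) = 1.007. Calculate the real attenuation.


AA = (OG−FG)/(OG−1)·100;  RA = AA·0.8192
AA = (1.062 − 1.007)/(1.062 − 1)·100 = 88.7097
RA = 88.7097·0.8192

72.6710 %


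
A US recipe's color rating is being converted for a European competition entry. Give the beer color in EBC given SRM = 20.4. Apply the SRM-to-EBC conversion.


EBC = SRM · 1.97
EBC = 20.4 · 1.97

40.1880 EBC


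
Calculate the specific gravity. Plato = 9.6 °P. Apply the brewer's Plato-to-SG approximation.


SG = 259/(259 − P)
SG = 259/(259 − 9.6)

1.0385


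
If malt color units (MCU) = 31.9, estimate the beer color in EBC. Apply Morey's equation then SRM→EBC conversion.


SRM = 1.4922·MCU^0.6859;  EBC = SRM·1.97
SRM = 1.4922·31.9^0.6859 = 16.0427
EBC = 16.0427·1.97

31.6041 EBC


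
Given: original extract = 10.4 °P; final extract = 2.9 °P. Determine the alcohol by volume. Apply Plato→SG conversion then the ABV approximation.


SG = 259/(259 − P);  ABV = (OG − FG)·131.25
OG = 259/(259 − 10.4) = 1.0418
FG = 259/(259 − 2.9) = 1.0113
ABV = (1.0418 − 1.0113)·131.25

4.0045 % ABV


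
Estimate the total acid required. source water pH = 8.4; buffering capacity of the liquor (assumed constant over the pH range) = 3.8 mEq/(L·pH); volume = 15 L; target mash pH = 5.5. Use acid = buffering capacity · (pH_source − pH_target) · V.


acid = 3.8 · (8.4 − 5.5) · 15

165.3000 mEq


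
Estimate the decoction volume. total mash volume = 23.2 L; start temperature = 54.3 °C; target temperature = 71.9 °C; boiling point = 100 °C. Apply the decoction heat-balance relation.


V_dec = V_total·(T_target − T_start)/(T_boil − T_start)
V_dec = 23.2·(71.9 − 54.3)/(100 − 54.3)

8.9348 L


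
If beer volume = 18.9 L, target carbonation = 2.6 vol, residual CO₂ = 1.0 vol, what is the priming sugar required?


sugar = (target − residual)·4.0·V
sugar = (2.6 − 1.0)·4.0·18.9

120.9600 g


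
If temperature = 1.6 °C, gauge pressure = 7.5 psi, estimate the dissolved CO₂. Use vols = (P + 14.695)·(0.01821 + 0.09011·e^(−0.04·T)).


vols = (7.5 + 14.695)·(0.01821 + 0.09011·e^(−0.04·1.6))

2.2802 volumes


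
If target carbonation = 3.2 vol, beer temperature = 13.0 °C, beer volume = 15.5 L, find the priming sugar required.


residual = 14.695·(0.01821 + 0.09011·e^(−0.04·T));  sugar = (target − residual)·4.0·V
residual = 14.695·(0.01821 + 0.09011·e^(−0.04·13.0)) = 1.0548
sugar = (3.2 − 1.0548)·4.0·15.5

132.9999 g


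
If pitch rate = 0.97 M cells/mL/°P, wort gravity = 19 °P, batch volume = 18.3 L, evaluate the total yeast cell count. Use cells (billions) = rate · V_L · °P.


cells = 0.97 · 18.3 · 19

337.2690 billion cells


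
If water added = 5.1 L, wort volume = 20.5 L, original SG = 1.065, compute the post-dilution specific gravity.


SG_new = 1 + (SG_old − 1)·V_old/(V_old + V_water)
pts = (1.065 − 1)·1000·20.5/(20.5 + 5.1) = 52.0508
SG_new = 1 + 52.0508/1000

1.0521


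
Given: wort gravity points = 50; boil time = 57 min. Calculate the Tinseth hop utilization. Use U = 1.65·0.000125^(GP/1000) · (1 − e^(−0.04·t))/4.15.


bigness = 1.65·0.000125^(50/1000) = 1.0528
boil_factor = (1 − e^(−0.04·57))/4.15 = 0.2163
U = 1.0528 · 0.2163

0.2277


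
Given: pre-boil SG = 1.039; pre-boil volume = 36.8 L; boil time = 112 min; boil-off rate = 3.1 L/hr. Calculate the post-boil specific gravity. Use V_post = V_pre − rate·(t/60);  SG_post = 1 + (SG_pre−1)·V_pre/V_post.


V_post = 36.8 − 3.1·(112/60) = 31.0133
SG_post = 1 + (1.039 − 1)·36.8/31.0133

1.0463


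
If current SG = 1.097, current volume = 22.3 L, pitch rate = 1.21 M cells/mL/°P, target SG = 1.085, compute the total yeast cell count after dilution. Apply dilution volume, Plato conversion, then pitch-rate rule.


V_w = V·((SG_c−1)/(SG_t−1)−1);  °P = 259 − 259/SG_t;  cells = rate·(V+V_w)·°P
V_w = 22.3·((1.097−1)/(1.085−1)−1) = 3.1482
V_final = 22.3 + 3.1482 = 25.4482
°P = 259 − 259/1.085 = 20.2903
cells = 1.21·25.4482·20.2903

624.7870 billion cells


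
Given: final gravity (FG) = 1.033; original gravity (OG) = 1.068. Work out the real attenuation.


AA = (OG−FG)/(OG−1)·100;  RA = AA·0.8192
AA = (1.068 − 1.033)/(1.068 − 1)·100 = 51.4706
RA = 51.4706·0.8192

42.1647 %


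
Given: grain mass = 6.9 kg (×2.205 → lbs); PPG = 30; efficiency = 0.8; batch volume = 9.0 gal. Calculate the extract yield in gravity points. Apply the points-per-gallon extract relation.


points = lbs × PPG × eff / vol
lbs = 6.9 × 2.205 = 15.2145
points = 15.2145 × 30 × 0.8 / 9.0

40.5720 points


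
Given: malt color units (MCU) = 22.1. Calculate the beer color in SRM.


SRM = 1.4922 · MCU^0.6859
SRM = 1.4922 · 22.1^0.6859

12.4723 SRM


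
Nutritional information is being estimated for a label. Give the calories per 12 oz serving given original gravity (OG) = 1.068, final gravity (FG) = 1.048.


ABW = (OG−FG)·131.25·0.79/FG;  °P = 259 − 259/SG (for OG→OE and FG→AE);  RE = 0.1808·OE + 0.8192·AE;  Cal = (6.9·ABW + 4·(RE−0.1))·FG·3.55
ABW = (1.068 − 1.048)·131.25·0.79/1.048 = 1.9788
OE = 259 − 259/1.068 = 16.4906 °P
AE = 259 − 259/1.048 = 11.8626 °P
RE = 0.1808·16.4906 + 0.8192·11.8626 = 12.6993 °P
Cal = (6.9·1.9788 + 4·(12.6993−0.1))·1.048·3.55

238.2949 kcal


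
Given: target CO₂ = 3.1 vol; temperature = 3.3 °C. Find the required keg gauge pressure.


psi = vols/(0.01821 + 0.09011·e^(−0.04·T)) − 14.695
psi = 3.1/(0.01821 + 0.09011·e^(−0.04·3.3)) − 14.695

17.2055 psi


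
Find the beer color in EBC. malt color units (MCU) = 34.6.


SRM = 1.4922·MCU^0.6859;  EBC = SRM·1.97
SRM = 1.4922·34.6^0.6859 = 16.9621
EBC = 16.9621·1.97

33.4153 EBC


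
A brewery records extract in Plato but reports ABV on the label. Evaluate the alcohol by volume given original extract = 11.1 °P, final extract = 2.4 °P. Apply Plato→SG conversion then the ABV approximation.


SG = 259/(259 − P);  ABV = (OG − FG)·131.25
OG = 259/(259 − 11.1) = 1.0448
FG = 259/(259 − 2.4) = 1.0094
ABV = (1.0448 − 1.0094)·131.25

4.6493 % ABV


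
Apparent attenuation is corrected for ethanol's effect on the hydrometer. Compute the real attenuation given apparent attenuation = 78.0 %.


RA = AA · 0.8192
RA = 78.0 · 0.8192

63.8976 %


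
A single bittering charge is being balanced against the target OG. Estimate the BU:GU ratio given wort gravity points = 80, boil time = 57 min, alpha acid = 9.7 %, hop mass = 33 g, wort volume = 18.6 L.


U = 1.65·0.000125^(GP/1000)·(1−e^(−0.04t))/4.15;  IBU = (α/100)·m·U·1000/V;  BU:GU = IBU/GP
U = 1.65·0.000125^(80/1000)·(1−e^(−0.04·57))/4.15 = 0.1739
IBU = (9.7/100)·33·0.1739·1000/18.6 = 29.9296
BU:GU = 29.9296/80

0.3741


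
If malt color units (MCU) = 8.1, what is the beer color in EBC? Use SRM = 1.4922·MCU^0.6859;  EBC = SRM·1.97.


SRM = 1.4922·8.1^0.6859 = 6.2655
EBC = 6.2655·1.97

12.3431 EBC


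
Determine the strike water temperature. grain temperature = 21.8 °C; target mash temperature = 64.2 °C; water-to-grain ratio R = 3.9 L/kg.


T_strike = (0.41/R)·(T_mash − T_grain) + T_mash
T_strike = (0.41/3.9)·(64.2 − 21.8) + 64.2

68.6574 °C


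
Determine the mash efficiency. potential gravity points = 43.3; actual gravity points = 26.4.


efficiency = actual / potential × 100
efficiency = 26.4 / 43.3 × 100

60.9700 %


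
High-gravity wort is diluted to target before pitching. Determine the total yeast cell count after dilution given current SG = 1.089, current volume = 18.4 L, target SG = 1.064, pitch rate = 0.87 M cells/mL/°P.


V_w = V·((SG_c−1)/(SG_t−1)−1);  °P = 259 − 259/SG_t;  cells = rate·(V+V_w)·°P
V_w = 18.4·((1.089−1)/(1.064−1)−1) = 7.1875
V_final = 18.4 + 7.1875 = 25.5875
°P = 259 − 259/1.064 = 15.5789
cells = 0.87·25.5875·15.5789

346.8049 billion cells


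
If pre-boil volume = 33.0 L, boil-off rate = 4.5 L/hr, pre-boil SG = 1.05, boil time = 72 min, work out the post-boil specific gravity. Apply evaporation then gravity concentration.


V_post = V_pre − rate·(t/60);  SG_post = 1 + (SG_pre−1)·V_pre/V_post
V_post = 33.0 − 4.5·(72/60) = 27.6000
SG_post = 1 + (1.05 − 1)·33.0/27.6000

1.0598


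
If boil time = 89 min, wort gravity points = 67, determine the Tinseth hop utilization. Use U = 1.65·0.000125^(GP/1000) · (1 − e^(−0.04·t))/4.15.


bigness = 1.65·0.000125^(67/1000) = 0.9036
boil_factor = (1 − e^(−0.04·89))/4.15 = 0.2341
U = 0.9036 · 0.2341

0.2115


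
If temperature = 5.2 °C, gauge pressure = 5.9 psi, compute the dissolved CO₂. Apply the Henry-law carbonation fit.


vols = (P + 14.695)·(0.01821 + 0.09011·e^(−0.04·T))
vols = (5.9 + 14.695)·(0.01821 + 0.09011·e^(−0.04·5.2))

1.8823 volumes


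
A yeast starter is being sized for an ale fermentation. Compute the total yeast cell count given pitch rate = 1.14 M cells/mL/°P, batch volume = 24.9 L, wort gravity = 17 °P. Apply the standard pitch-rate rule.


cells (billions) = rate · V_L · °P
cells = 1.14 · 24.9 · 17

482.5620 billion cells


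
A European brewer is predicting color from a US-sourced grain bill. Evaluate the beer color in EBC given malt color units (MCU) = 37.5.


SRM = 1.4922·MCU^0.6859;  EBC = SRM·1.97
SRM = 1.4922·37.5^0.6859 = 17.9248
EBC = 17.9248·1.97

35.3119 EBC


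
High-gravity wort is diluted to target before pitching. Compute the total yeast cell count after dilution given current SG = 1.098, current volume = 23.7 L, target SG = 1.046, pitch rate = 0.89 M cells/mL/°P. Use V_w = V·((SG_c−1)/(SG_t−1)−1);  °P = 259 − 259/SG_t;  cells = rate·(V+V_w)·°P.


V_w = 23.7·((1.098−1)/(1.046−1)−1) = 26.7913
V_final = 23.7 + 26.7913 = 50.4913
°P = 259 − 259/1.046 = 11.3901
cells = 0.89·50.4913·11.3901

511.8380 billion cells


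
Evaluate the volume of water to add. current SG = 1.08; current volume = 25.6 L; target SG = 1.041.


V_water = V·((SG_curr − 1)/(SG_target − 1) − 1)
V_water = 25.6·((1.08 − 1)/(1.041 − 1) − 1)

24.3512 L


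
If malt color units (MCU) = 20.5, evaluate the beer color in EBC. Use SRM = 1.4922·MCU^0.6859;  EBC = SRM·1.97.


SRM = 1.4922·20.5^0.6859 = 11.8457
EBC = 11.8457·1.97

23.3359 EBC


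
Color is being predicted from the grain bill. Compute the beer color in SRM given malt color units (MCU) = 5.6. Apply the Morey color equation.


SRM = 1.4922 · MCU^0.6859
SRM = 1.4922 · 5.6^0.6859

4.8642 SRM


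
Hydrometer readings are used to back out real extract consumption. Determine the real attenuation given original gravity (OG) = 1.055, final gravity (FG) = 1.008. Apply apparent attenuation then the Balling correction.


AA = (OG−FG)/(OG−1)·100;  RA = AA·0.8192
AA = (1.055 − 1.008)/(1.055 − 1)·100 = 85.4545
RA = 85.4545·0.8192

70.0044 %


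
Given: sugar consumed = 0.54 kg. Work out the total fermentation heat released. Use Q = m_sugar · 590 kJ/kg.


Q = 0.54 · 590

318.6000 kJ


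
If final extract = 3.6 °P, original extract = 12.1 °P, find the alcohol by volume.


SG = 259/(259 − P);  ABV = (OG − FG)·131.25
OG = 259/(259 − 12.1) = 1.0490
FG = 259/(259 − 3.6) = 1.0141
ABV = (1.0490 − 1.0141)·131.25

4.5822 % ABV


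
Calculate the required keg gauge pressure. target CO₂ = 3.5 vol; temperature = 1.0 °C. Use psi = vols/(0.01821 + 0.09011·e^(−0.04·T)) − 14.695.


psi = 3.5/(0.01821 + 0.09011·e^(−0.04·1.0)) − 14.695

18.7062 psi


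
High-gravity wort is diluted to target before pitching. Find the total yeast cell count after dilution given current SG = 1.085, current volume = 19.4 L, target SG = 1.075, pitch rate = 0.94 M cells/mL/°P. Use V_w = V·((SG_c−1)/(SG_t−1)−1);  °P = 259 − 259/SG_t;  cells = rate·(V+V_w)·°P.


V_w = 19.4·((1.085−1)/(1.075−1)−1) = 2.5867
V_final = 19.4 + 2.5867 = 21.9867
°P = 259 − 259/1.075 = 18.0698
cells = 0.94·21.9867·18.0698

373.4563 billion cells


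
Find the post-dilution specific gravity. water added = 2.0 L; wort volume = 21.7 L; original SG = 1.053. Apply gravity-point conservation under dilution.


SG_new = 1 + (SG_old − 1)·V_old/(V_old + V_water)
pts = (1.053 − 1)·1000·21.7/(21.7 + 2.0) = 48.5274
SG_new = 1 + 48.5274/1000

1.0485


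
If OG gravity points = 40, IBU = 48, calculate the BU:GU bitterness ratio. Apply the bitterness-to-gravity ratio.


BU:GU = IBU / OG_points
BU:GU = 48 / 40

1.2000


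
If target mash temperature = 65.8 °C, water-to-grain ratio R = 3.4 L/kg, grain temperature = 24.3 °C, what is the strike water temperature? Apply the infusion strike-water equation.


T_strike = (0.41/R)·(T_mash − T_grain) + T_mash
T_strike = (0.41/3.4)·(65.8 − 24.3) + 65.8

70.8044 °C


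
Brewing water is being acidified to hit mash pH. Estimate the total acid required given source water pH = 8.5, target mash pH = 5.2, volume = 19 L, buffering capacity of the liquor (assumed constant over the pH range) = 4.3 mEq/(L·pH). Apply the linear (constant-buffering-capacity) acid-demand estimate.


acid = buffering capacity · (pH_source − pH_target) · V
acid = 4.3 · (8.5 − 5.2) · 19

269.6100 mEq


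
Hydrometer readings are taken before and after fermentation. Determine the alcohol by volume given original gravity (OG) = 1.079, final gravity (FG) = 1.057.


ABV = (OG − FG) · 131.25
ABV = (1.079 − 1.057) · 131.25

2.8875 % ABV


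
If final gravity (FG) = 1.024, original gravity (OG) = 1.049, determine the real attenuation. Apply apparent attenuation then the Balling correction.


AA = (OG−FG)/(OG−1)·100;  RA = AA·0.8192
AA = (1.049 − 1.024)/(1.049 − 1)·100 = 51.0204
RA = 51.0204·0.8192

41.7959 %


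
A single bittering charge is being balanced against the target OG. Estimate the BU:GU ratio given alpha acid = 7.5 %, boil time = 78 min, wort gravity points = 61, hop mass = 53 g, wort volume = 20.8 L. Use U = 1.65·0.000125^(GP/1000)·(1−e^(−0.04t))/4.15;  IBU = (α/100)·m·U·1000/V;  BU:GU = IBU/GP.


U = 1.65·0.000125^(61/1000)·(1−e^(−0.04·78))/4.15 = 0.2197
IBU = (7.5/100)·53·0.2197·1000/20.8 = 41.9766
BU:GU = 41.9766/61

0.6881


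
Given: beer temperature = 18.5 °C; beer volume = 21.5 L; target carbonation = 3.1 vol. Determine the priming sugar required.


residual = 14.695·(0.01821 + 0.09011·e^(−0.04·T));  sugar = (target − residual)·4.0·V
residual = 14.695·(0.01821 + 0.09011·e^(−0.04·18.5)) = 0.8994
sugar = (3.1 − 0.8994)·4.0·21.5

189.2538 g


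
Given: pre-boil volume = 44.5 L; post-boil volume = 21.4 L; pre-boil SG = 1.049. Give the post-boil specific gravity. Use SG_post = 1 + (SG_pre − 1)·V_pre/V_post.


pts_pre = (1.049 − 1)·1000 = 49.0000
pts_post = 49.0000·44.5/21.4 = 101.8925
SG_post = 1 + 101.8925/1000

1.1019


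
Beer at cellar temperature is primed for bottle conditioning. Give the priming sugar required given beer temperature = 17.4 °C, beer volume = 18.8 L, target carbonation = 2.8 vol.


residual = 14.695·(0.01821 + 0.09011·e^(−0.04·T));  sugar = (target − residual)·4.0·V
residual = 14.695·(0.01821 + 0.09011·e^(−0.04·17.4)) = 0.9278
sugar = (2.8 − 0.9278)·4.0·18.8

140.7900 g


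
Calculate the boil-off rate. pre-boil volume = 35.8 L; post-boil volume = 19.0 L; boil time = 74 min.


rate = (V_pre − V_post) / (t_min/60)
rate = (35.8 − 19.0) / (74/60)

13.6216 L/hr


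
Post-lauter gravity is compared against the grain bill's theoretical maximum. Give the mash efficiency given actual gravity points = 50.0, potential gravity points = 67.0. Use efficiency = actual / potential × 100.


efficiency = 50.0 / 67.0 × 100

74.6269 %


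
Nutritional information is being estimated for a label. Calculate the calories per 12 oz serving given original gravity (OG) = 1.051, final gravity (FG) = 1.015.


ABW = (OG−FG)·131.25·0.79/FG;  °P = 259 − 259/SG (for OG→OE and FG→AE);  RE = 0.1808·OE + 0.8192·AE;  Cal = (6.9·ABW + 4·(RE−0.1))·FG·3.55
ABW = (1.051 − 1.015)·131.25·0.79/1.015 = 3.6776
OE = 259 − 259/1.051 = 12.5680 °P
AE = 259 − 259/1.015 = 3.8276 °P
RE = 0.1808·12.5680 + 0.8192·3.8276 = 5.4079 °P
Cal = (6.9·3.6776 + 4·(5.4079−0.1))·1.015·3.55

167.9359 kcal


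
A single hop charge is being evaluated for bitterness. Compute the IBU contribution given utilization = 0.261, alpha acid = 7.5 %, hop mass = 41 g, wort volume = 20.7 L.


IBU = (α/100)·mass·U·1000 / V
IBU = (7.5/100)·41·0.261·1000 / 20.7

38.7717 IBU
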